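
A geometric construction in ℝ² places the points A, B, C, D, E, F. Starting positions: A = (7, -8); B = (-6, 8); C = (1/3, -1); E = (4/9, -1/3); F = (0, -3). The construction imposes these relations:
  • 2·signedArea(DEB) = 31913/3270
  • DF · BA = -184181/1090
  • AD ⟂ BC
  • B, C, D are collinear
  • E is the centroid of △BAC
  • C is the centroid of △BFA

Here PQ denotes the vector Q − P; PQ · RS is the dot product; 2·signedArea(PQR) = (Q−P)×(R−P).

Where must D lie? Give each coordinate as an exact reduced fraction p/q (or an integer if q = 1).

1. D_x = 6361/1090  [B, C, D are collinear ∩ AD ⟂ BC]
2. D_y = -9613/1090  [B, C, D are collinear ∩ AD ⟂ BC]
   → D = (6361/1090, -9613/1090)

D = (6361/1090, -9613/1090)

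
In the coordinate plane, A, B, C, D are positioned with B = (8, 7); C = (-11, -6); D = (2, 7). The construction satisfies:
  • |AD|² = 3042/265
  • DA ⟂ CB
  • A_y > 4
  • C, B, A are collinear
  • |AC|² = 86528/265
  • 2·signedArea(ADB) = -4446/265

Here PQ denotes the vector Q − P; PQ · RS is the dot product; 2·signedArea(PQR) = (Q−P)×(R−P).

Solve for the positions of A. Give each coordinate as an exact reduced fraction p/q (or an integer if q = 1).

1. A_x = 1037/265  [C, B, A are collinear ∩ DA ⟂ CB]
2. A_y = 1114/265  [C, B, A are collinear ∩ DA ⟂ CB]
   → A = (1037/265, 1114/265)

A = (1037/265, 1114/265)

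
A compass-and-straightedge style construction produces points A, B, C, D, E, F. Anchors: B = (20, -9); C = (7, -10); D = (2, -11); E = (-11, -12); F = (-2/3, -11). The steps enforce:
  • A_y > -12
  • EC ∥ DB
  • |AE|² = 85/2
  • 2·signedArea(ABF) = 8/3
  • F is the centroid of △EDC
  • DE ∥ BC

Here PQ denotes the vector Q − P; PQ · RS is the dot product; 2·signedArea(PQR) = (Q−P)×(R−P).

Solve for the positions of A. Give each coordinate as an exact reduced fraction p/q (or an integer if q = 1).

1. A_x = -9/2  [line 2·x + -62/3·y + -686/3 = 0 ∩ |AE|² = 85/2]
2. A_y = -23/2  [line 2·x + -62/3·y + -686/3 = 0 ∩ |AE|² = 85/2]
   → A = (-9/2, -23/2)

A = (-9/2, -23/2)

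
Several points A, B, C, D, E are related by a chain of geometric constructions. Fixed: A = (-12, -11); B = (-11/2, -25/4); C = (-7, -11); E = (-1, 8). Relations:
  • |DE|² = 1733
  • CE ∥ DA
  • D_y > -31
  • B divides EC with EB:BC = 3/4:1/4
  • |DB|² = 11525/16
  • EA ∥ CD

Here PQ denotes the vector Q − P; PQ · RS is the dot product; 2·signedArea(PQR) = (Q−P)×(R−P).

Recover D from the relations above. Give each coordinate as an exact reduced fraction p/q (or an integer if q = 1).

D = (-18, -30)

1. D_x = -18  [CE ∥ DA ∩ EA ∥ CD]
2. D_y = -30  [CE ∥ DA ∩ EA ∥ CD]
   → D = (-18, -30)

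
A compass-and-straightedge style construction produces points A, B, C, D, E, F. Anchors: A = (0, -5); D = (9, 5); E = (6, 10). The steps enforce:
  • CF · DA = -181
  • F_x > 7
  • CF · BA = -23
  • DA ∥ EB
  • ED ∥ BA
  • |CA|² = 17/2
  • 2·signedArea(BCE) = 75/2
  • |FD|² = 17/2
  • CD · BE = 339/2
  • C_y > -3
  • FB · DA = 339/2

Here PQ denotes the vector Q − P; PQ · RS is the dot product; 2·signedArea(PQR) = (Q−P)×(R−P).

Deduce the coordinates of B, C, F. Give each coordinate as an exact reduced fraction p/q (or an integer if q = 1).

1. B_x = -3  [ED ∥ BA ∩ DA ∥ EB]
2. B_y = 0  [ED ∥ BA ∩ DA ∥ EB]
   → B = (-3, 0)
3. C_x = -3/2  [CD · BE = 339/2 ∩ 2·signedArea(BCE) = 75/2]
4. C_y = -5/2  [CD · BE = 339/2 ∩ 2·signedArea(BCE) = 75/2]
   → C = (-3/2, -5/2)
5. F_x = 15/2  [CF · DA = -181 ∩ CF · BA = -23]
6. F_y = 15/2  [CF · DA = -181 ∩ CF · BA = -23]
   → F = (15/2, 15/2)

B = (-3, 0)
C = (-3/2, -5/2)
F = (15/2, 15/2)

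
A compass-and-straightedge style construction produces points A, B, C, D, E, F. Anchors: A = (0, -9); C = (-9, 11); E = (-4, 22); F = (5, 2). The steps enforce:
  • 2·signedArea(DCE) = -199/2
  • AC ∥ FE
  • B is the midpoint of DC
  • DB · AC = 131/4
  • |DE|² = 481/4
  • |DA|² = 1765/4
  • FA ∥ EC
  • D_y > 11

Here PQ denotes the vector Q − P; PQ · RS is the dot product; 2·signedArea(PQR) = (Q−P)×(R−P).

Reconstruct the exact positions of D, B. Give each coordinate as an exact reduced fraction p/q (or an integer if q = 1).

B = (-17/4, 23/2)
D = (1/2, 12)

1. D_x = 1/2  [line -11·x + 5·y + -109/2 = 0 ∩ |DA|² = 1765/4]
2. D_y = 12  [line -11·x + 5·y + -109/2 = 0 ∩ |DA|² = 1765/4]
   → D = (1/2, 12)
3. B_x = -17/4  [DB · AC = 131/4 ∩ B is the midpoint of DC]
4. B_y = 23/2  [DB · AC = 131/4 ∩ B is the midpoint of DC]
   → B = (-17/4, 23/2)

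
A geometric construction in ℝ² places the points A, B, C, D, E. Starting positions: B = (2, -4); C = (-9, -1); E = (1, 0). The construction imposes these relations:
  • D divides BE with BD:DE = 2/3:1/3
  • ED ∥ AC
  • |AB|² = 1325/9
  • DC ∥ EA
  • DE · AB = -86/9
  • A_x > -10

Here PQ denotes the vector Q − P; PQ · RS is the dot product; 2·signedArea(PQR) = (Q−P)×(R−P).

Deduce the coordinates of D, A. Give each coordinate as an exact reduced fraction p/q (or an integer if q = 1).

A = (-28/3, 1/3)
D = (4/3, -4/3)

1. D_x = 4/3  [D divides BE with BD:DE = 2/3:1/3]
2. D_y = -4/3  [D divides BE with BD:DE = 2/3:1/3]
   → D = (4/3, -4/3)
3. A_x = -28/3  [ED ∥ AC ∩ DC ∥ EA]
4. A_y = 1/3  [ED ∥ AC ∩ DC ∥ EA]
   → A = (-28/3, 1/3)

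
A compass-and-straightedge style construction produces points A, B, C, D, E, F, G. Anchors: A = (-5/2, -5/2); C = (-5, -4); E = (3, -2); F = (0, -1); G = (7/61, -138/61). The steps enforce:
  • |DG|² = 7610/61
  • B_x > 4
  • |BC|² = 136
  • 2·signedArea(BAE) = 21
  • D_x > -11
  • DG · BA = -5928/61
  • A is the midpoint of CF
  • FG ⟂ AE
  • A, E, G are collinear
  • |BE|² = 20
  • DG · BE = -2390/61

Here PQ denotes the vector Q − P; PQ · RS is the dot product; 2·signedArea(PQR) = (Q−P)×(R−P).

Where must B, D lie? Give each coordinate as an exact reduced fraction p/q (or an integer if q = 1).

B = (5, 2)
D = (-10, -7)

1. B_x = 5  [line -1/2·x + 11/2·y + -17/2 = 0 ∩ |BC|² = 136]
2. B_y = 2  [line -1/2·x + 11/2·y + -17/2 = 0 ∩ |BC|² = 136]
   → B = (5, 2)
3. D_x = -10  [DG · BA = -5928/61 ∩ DG · BE = -2390/61]
4. D_y = -7  [DG · BA = -5928/61 ∩ DG · BE = -2390/61]
   → D = (-10, -7)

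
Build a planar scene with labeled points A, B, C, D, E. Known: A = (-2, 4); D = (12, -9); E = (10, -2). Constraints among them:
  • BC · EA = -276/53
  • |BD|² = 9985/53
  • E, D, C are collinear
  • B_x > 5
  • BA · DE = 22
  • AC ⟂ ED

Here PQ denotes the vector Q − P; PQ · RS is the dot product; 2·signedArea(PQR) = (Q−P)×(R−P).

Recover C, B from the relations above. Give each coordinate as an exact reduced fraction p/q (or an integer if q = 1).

B = (274/53, 154/53)
C = (398/53, 356/53)

1. C_x = 398/53  [E, D, C are collinear ∩ AC ⟂ ED]
2. C_y = 356/53  [E, D, C are collinear ∩ AC ⟂ ED]
   → C = (398/53, 356/53)
3. B_x = 274/53  [BC · EA = -276/53 ∩ BA · DE = 22]
4. B_y = 154/53  [BC · EA = -276/53 ∩ BA · DE = 22]
   → B = (274/53, 154/53)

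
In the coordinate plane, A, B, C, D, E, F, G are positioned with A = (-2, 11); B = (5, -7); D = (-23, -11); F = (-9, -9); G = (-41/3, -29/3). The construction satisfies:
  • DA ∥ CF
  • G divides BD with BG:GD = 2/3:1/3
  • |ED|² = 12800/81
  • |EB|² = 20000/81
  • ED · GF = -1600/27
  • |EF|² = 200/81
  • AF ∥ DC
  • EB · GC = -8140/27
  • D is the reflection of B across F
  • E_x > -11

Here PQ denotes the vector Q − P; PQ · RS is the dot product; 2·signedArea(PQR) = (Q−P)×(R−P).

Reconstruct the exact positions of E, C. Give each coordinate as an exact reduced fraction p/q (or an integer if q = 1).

C = (-30, -31)
E = (-95/9, -83/9)

1. E_x = -95/9  [line -14/3·x + -2/3·y + -1496/27 = 0 ∩ |EF|² = 200/81]
2. E_y = -83/9  [line -14/3·x + -2/3·y + -1496/27 = 0 ∩ |EF|² = 200/81]
   → E = (-95/9, -83/9)
3. C_x = -30  [EB · GC = -8140/27 ∩ DA ∥ CF]
4. C_y = -31  [EB · GC = -8140/27 ∩ DA ∥ CF]
   → C = (-30, -31)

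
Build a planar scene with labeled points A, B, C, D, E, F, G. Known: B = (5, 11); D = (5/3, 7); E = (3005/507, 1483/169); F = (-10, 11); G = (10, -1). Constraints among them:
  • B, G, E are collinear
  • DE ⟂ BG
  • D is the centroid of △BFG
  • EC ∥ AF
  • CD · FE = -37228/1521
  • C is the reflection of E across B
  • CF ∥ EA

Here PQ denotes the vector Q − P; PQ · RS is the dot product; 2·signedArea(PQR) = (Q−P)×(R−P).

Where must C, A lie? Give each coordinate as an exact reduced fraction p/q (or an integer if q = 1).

1. C_x = 2065/507  [C is the reflection of E across B]
2. C_y = 2235/169  [C is the reflection of E across B]
   → C = (2065/507, 2235/169)
3. A_x = -4130/507  [EC ∥ AF ∩ CF ∥ EA]
4. A_y = 1107/169  [EC ∥ AF ∩ CF ∥ EA]
   → A = (-4130/507, 1107/169)

A = (-4130/507, 1107/169)
C = (2065/507, 2235/169)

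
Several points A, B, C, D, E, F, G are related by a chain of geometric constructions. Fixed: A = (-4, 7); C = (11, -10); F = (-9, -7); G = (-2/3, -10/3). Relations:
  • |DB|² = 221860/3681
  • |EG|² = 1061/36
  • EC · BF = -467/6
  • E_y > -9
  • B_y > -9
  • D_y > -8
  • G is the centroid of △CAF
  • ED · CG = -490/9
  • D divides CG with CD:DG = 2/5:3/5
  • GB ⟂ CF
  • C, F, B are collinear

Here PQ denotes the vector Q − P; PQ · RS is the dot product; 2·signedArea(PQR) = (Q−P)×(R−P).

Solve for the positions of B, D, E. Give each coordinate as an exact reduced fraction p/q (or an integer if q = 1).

1. B_x = -1703/1227  [C, F, B are collinear ∩ GB ⟂ CF]
2. B_y = -3330/409  [C, F, B are collinear ∩ GB ⟂ CF]
   → B = (-1703/1227, -3330/409)
3. D_x = 19/3  [D divides CG with CD:DG = 2/5:3/5]
4. D_y = -22/3  [D divides CG with CD:DG = 2/5:3/5]
   → D = (19/3, -22/3)
5. E_x = 1  [ED · CG = -490/9 ∩ EC · BF = -467/6]
6. E_y = -17/2  [ED · CG = -490/9 ∩ EC · BF = -467/6]
   → E = (1, -17/2)

B = (-1703/1227, -3330/409)
D = (19/3, -22/3)
E = (1, -17/2)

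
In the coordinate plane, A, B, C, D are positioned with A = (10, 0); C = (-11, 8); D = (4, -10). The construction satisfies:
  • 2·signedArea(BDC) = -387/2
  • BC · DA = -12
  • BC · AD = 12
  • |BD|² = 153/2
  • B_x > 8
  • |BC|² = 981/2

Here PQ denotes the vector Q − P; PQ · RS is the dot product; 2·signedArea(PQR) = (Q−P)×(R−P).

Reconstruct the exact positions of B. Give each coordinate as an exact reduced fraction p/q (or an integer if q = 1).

1. B_x = 17/2  [BC · AD = 12 ∩ 2·signedArea(BDC) = -387/2]
2. B_y = -5/2  [BC · AD = 12 ∩ 2·signedArea(BDC) = -387/2]
   → B = (17/2, -5/2)

B = (17/2, -5/2)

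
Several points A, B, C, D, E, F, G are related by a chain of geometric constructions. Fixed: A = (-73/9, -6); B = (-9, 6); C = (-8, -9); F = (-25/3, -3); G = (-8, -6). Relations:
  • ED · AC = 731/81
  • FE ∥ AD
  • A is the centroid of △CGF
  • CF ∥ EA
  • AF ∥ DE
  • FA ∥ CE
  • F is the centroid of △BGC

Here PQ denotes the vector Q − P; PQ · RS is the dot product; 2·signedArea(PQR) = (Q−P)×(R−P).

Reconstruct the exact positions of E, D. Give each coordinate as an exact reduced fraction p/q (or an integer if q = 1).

D = (-68/9, -15)
E = (-70/9, -12)

1. E_x = -70/9  [CF ∥ EA ∩ FA ∥ CE]
2. E_y = -12  [CF ∥ EA ∩ FA ∥ CE]
   → E = (-70/9, -12)
3. D_x = -68/9  [AF ∥ DE ∩ FE ∥ AD]
4. D_y = -15  [AF ∥ DE ∩ FE ∥ AD]
   → D = (-68/9, -15)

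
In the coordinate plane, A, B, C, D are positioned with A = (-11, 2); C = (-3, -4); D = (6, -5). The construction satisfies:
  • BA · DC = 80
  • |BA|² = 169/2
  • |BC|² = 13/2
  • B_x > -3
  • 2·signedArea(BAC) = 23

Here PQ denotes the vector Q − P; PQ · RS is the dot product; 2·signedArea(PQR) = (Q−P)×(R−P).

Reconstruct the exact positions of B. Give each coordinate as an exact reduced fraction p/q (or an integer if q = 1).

B = (-5/2, -3/2)

1. B_x = -5/2  [2·signedArea(BAC) = 23 ∩ BA · DC = 80]
2. B_y = -3/2  [2·signedArea(BAC) = 23 ∩ BA · DC = 80]
   → B = (-5/2, -3/2)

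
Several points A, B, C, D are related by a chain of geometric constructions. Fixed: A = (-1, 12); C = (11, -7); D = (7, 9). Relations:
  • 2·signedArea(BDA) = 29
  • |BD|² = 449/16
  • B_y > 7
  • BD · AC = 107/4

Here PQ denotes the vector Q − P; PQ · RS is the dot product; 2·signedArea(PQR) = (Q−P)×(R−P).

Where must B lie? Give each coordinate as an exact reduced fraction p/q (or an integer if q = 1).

B = (2, 29/4)

1. B_x = 2  [2·signedArea(BDA) = 29 ∩ BD · AC = 107/4]
2. B_y = 29/4  [2·signedArea(BDA) = 29 ∩ BD · AC = 107/4]
   → B = (2, 29/4)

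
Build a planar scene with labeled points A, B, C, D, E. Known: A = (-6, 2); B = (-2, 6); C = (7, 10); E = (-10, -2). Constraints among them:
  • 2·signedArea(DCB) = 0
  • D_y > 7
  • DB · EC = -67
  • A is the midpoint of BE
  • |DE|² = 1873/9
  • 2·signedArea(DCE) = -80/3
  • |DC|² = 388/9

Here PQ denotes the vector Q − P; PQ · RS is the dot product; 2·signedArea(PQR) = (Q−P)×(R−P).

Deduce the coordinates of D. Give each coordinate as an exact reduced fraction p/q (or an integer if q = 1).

D = (1, 22/3)

1. D_x = 1  [2·signedArea(DCB) = 0 ∩ 2·signedArea(DCE) = -80/3]
2. D_y = 22/3  [2·signedArea(DCB) = 0 ∩ 2·signedArea(DCE) = -80/3]
   → D = (1, 22/3)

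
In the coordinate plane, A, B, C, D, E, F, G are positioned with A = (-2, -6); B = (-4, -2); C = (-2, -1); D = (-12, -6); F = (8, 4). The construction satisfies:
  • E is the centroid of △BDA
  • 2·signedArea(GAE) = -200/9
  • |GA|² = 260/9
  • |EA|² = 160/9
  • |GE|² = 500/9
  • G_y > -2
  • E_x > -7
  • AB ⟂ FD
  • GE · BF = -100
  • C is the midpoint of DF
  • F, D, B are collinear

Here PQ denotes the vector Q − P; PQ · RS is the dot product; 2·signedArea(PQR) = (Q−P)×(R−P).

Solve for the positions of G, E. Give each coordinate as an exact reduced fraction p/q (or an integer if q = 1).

E = (-6, -14/3)
G = (2/3, -4/3)

1. E_x = -6  [E is the centroid of △BDA]
2. E_y = -14/3  [E is the centroid of △BDA]
   → E = (-6, -14/3)
3. G_x = 2/3  [GE · BF = -100 ∩ 2·signedArea(GAE) = -200/9]
4. G_y = -4/3  [GE · BF = -100 ∩ 2·signedArea(GAE) = -200/9]
   → G = (2/3, -4/3)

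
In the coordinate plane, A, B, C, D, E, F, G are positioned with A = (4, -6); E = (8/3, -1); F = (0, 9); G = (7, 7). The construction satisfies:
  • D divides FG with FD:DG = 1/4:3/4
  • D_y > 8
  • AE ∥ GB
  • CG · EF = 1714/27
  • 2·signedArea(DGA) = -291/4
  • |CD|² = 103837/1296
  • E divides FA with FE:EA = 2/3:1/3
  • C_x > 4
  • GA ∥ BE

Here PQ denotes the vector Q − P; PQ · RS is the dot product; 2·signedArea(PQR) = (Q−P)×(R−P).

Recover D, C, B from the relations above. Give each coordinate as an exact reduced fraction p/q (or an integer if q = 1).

B = (17/3, 12)
C = (41/9, 0)
D = (7/4, 17/2)

1. D_x = 7/4  [D divides FG with FD:DG = 1/4:3/4]
2. D_y = 17/2  [D divides FG with FD:DG = 1/4:3/4]
   → D = (7/4, 17/2)
3. C_x = 41/9  [line 8/3·x + -10·y + -328/27 = 0 ∩ |CD|² = 103837/1296]
4. C_y = 0  [line 8/3·x + -10·y + -328/27 = 0 ∩ |CD|² = 103837/1296]
   → C = (41/9, 0)
5. B_x = 17/3  [GA ∥ BE ∩ AE ∥ GB]
6. B_y = 12  [GA ∥ BE ∩ AE ∥ GB]
   → B = (17/3, 12)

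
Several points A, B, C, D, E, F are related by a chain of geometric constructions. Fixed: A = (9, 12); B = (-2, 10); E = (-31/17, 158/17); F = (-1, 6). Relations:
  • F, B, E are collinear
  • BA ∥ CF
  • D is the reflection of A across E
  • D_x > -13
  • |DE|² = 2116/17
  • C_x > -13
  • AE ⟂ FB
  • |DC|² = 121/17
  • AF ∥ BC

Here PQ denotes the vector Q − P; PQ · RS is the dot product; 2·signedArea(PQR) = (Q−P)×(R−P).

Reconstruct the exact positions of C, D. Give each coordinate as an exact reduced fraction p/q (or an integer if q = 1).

C = (-12, 4)
D = (-215/17, 112/17)

1. C_x = -12  [BA ∥ CF ∩ AF ∥ BC]
2. C_y = 4  [BA ∥ CF ∩ AF ∥ BC]
   → C = (-12, 4)
3. D_x = -215/17  [D is the reflection of A across E]
4. D_y = 112/17  [D is the reflection of A across E]
   → D = (-215/17, 112/17)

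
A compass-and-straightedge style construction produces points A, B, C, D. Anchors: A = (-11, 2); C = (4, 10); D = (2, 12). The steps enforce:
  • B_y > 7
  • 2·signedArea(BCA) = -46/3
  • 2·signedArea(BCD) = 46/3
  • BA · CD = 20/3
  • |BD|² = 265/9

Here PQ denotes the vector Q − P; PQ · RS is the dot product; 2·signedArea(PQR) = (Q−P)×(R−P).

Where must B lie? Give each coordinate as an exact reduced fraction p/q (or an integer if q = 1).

1. B_x = -5/3  [2·signedArea(BCD) = 46/3 ∩ BA · CD = 20/3]
2. B_y = 8  [2·signedArea(BCD) = 46/3 ∩ BA · CD = 20/3]
   → B = (-5/3, 8)

B = (-5/3, 8)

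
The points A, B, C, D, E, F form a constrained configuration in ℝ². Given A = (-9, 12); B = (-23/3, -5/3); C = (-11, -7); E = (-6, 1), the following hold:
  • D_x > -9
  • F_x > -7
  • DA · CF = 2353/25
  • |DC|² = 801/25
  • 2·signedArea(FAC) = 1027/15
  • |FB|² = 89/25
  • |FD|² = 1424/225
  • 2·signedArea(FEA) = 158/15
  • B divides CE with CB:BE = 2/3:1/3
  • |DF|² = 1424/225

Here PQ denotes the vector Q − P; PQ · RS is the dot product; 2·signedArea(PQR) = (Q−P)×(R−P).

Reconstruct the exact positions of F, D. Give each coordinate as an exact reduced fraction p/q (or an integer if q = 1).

1. F_x = -20/3  [2·signedArea(FAC) = 1027/15 ∩ 2·signedArea(FEA) = 158/15]
2. F_y = -1/15  [2·signedArea(FAC) = 1027/15 ∩ 2·signedArea(FEA) = 158/15]
   → F = (-20/3, -1/15)
3. D_x = -8  [line -13/3·x + -104/15·y + -1248/25 = 0 ∩ |FD|² = 1424/225]
4. D_y = -11/5  [line -13/3·x + -104/15·y + -1248/25 = 0 ∩ |FD|² = 1424/225]
   → D = (-8, -11/5)

D = (-8, -11/5)
F = (-20/3, -1/15)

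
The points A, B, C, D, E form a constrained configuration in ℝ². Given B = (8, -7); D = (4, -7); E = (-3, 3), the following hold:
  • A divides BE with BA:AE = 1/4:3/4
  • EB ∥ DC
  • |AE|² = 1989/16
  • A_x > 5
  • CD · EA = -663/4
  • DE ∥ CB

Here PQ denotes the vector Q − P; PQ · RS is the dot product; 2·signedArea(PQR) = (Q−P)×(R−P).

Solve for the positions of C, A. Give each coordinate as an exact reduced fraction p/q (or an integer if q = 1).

A = (21/4, -9/2)
C = (15, -17)

1. C_x = 15  [DE ∥ CB ∩ EB ∥ DC]
2. C_y = -17  [DE ∥ CB ∩ EB ∥ DC]
   → C = (15, -17)
3. A_x = 21/4  [A divides BE with BA:AE = 1/4:3/4]
4. A_y = -9/2  [A divides BE with BA:AE = 1/4:3/4]
   → A = (21/4, -9/2)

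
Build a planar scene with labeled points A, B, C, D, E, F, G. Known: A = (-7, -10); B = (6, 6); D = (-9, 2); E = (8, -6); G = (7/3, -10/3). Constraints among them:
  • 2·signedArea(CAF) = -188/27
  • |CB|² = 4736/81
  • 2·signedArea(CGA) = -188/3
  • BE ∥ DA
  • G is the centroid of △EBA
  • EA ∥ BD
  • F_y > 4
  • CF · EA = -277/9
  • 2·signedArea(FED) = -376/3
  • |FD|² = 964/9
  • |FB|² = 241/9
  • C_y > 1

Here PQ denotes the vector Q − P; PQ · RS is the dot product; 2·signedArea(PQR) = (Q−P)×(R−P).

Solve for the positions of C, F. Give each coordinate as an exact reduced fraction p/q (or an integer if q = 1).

1. F_x = 1  [line -8·x + -17·y + 262/3 = 0 ∩ |FB|² = 241/9]
2. F_y = 14/3  [line -8·x + -17·y + 262/3 = 0 ∩ |FB|² = 241/9]
   → F = (1, 14/3)
3. C_x = -2/9  [2·signedArea(CGA) = -188/3 ∩ CF · EA = -277/9]
4. C_y = 14/9  [2·signedArea(CGA) = -188/3 ∩ CF · EA = -277/9]
   → C = (-2/9, 14/9)

C = (-2/9, 14/9)
F = (1, 14/3)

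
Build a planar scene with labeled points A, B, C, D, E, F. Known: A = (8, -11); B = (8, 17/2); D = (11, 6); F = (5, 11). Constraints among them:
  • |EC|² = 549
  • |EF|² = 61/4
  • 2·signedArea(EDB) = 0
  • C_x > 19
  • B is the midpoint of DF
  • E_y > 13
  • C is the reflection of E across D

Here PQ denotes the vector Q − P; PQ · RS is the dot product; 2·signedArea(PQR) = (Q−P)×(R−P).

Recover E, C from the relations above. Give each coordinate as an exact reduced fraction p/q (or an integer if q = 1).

C = (20, -3/2)
E = (2, 27/2)

1. E_x = 2  [line -5/2·x + -3·y + 91/2 = 0 ∩ |EF|² = 61/4]
2. E_y = 27/2  [line -5/2·x + -3·y + 91/2 = 0 ∩ |EF|² = 61/4]
   → E = (2, 27/2)
3. C_x = 20  [C is the reflection of E across D]
4. C_y = -3/2  [C is the reflection of E across D]
   → C = (20, -3/2)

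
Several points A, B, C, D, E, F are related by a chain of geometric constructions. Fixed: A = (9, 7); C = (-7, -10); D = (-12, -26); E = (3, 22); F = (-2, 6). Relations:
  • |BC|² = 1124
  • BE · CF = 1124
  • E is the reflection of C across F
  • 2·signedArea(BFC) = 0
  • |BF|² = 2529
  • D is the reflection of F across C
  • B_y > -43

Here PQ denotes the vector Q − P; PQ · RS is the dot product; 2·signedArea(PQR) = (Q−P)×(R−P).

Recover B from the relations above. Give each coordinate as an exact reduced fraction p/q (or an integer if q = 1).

B = (-17, -42)

1. B_x = -17  [2·signedArea(BFC) = 0 ∩ BE · CF = 1124]
2. B_y = -42  [2·signedArea(BFC) = 0 ∩ BE · CF = 1124]
   → B = (-17, -42)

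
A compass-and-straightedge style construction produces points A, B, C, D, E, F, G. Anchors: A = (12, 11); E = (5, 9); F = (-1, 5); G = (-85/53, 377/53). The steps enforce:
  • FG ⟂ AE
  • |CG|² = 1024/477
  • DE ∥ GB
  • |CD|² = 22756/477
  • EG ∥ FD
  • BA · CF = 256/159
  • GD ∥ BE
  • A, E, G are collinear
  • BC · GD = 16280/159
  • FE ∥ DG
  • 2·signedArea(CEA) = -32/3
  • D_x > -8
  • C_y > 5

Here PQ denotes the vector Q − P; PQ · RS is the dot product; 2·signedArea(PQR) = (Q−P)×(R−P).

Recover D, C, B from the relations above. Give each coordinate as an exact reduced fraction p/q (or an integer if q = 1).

B = (11, 13)
C = (-191/159, 907/159)
D = (-403/53, 165/53)

1. D_x = -403/53  [FE ∥ DG ∩ EG ∥ FD]
2. D_y = 165/53  [FE ∥ DG ∩ EG ∥ FD]
   → D = (-403/53, 165/53)
3. C_x = -191/159  [line -2·x + 7·y + -127/3 = 0 ∩ |CD|² = 22756/477]
4. C_y = 907/159  [line -2·x + 7·y + -127/3 = 0 ∩ |CD|² = 22756/477]
   → C = (-191/159, 907/159)
5. B_x = 11  [GD ∥ BE ∩ DE ∥ GB]
6. B_y = 13  [GD ∥ BE ∩ DE ∥ GB]
   → B = (11, 13)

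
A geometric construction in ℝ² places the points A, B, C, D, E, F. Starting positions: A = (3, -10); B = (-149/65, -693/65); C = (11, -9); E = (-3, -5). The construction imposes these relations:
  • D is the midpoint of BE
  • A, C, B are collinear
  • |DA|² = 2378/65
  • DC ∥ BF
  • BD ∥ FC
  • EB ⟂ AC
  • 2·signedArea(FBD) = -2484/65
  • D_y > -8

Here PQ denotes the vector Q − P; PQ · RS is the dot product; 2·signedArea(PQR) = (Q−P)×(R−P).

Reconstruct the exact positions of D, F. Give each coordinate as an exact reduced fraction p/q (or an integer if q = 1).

D = (-172/65, -509/65)
F = (738/65, -769/65)

1. D_x = -172/65  [D is the midpoint of BE]
2. D_y = -509/65  [D is the midpoint of BE]
   → D = (-172/65, -509/65)
3. F_x = 738/65  [BD ∥ FC ∩ DC ∥ BF]
4. F_y = -769/65  [BD ∥ FC ∩ DC ∥ BF]
   → F = (738/65, -769/65)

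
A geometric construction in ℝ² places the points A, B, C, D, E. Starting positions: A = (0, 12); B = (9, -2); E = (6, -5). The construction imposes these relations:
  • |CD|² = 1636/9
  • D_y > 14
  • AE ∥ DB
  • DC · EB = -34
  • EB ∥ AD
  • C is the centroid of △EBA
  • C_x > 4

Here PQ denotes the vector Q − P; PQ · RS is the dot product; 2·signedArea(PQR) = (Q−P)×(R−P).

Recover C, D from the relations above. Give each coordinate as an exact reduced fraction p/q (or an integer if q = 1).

1. C_x = 5  [C is the centroid of △EBA]
2. C_y = 5/3  [C is the centroid of △EBA]
   → C = (5, 5/3)
3. D_x = 3  [AE ∥ DB ∩ EB ∥ AD]
4. D_y = 15  [AE ∥ DB ∩ EB ∥ AD]
   → D = (3, 15)

C = (5, 5/3)
D = (3, 15)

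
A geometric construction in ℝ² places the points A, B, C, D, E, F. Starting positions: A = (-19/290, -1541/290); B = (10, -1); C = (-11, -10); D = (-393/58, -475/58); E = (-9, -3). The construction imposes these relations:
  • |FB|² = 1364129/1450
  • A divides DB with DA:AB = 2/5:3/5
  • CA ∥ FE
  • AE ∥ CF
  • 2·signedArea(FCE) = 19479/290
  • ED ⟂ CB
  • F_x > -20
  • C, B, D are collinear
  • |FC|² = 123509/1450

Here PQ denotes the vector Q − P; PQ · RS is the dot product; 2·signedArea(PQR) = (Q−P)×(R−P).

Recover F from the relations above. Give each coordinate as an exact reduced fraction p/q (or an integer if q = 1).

1. F_x = -5781/290  [CA ∥ FE ∩ AE ∥ CF]
2. F_y = -2229/290  [CA ∥ FE ∩ AE ∥ CF]
   → F = (-5781/290, -2229/290)

F = (-5781/290, -2229/290)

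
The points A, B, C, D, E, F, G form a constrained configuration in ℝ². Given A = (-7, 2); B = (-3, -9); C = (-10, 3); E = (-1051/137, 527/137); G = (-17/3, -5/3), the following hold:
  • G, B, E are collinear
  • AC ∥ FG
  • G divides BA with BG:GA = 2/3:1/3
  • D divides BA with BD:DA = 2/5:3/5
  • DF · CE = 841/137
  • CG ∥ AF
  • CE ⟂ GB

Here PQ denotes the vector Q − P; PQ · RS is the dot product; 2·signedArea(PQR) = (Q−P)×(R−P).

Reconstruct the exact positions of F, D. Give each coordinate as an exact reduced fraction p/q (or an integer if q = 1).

D = (-23/5, -23/5)
F = (-8/3, -8/3)

1. F_x = -8/3  [AC ∥ FG ∩ CG ∥ AF]
2. F_y = -8/3  [AC ∥ FG ∩ CG ∥ AF]
   → F = (-8/3, -8/3)
3. D_x = -23/5  [D divides BA with BD:DA = 2/5:3/5]
4. D_y = -23/5  [D divides BA with BD:DA = 2/5:3/5]
   → D = (-23/5, -23/5)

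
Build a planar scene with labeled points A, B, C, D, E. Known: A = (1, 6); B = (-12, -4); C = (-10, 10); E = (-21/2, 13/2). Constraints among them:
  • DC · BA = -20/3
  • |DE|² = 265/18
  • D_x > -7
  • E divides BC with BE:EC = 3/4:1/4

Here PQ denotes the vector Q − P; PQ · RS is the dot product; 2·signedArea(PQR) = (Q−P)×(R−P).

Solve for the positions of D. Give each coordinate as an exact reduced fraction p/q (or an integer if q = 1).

1. D_x = -20/3  [line -13·x + -10·y + -70/3 = 0 ∩ |DE|² = 265/18]
2. D_y = 19/3  [line -13·x + -10·y + -70/3 = 0 ∩ |DE|² = 265/18]
   → D = (-20/3, 19/3)

D = (-20/3, 19/3)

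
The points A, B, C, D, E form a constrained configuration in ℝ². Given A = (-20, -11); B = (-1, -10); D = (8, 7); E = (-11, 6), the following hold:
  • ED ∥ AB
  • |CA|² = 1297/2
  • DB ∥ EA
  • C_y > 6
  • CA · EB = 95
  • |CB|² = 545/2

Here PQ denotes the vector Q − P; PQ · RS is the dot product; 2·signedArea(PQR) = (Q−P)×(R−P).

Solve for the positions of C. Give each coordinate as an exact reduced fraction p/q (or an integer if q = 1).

1. C_x = -3/2  [line -10·x + 16·y + -119 = 0 ∩ |CA|² = 1297/2]
2. C_y = 13/2  [line -10·x + 16·y + -119 = 0 ∩ |CA|² = 1297/2]
   → C = (-3/2, 13/2)

C = (-3/2, 13/2)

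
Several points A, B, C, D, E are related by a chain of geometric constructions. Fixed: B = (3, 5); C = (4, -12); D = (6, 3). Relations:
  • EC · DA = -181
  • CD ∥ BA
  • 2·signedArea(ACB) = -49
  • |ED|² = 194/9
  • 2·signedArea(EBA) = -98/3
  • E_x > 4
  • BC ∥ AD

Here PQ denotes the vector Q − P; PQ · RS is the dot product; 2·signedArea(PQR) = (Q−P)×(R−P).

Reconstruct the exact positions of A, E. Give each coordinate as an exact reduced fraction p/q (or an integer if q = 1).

1. A_x = 5  [BC ∥ AD ∩ CD ∥ BA]
2. A_y = 20  [BC ∥ AD ∩ CD ∥ BA]
   → A = (5, 20)
3. E_x = 13/3  [2·signedArea(EBA) = -98/3 ∩ EC · DA = -181]
4. E_y = -4/3  [2·signedArea(EBA) = -98/3 ∩ EC · DA = -181]
   → E = (13/3, -4/3)

A = (5, 20)
E = (13/3, -4/3)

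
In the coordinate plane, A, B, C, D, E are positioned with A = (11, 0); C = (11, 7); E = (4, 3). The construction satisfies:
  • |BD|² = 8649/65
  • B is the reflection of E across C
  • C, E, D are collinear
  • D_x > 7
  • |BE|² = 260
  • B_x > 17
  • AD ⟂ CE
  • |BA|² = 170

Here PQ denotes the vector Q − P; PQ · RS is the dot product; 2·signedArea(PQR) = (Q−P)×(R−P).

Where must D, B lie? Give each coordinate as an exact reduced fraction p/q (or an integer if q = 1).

B = (18, 11)
D = (519/65, 343/65)

1. D_x = 519/65  [C, E, D are collinear ∩ AD ⟂ CE]
2. D_y = 343/65  [C, E, D are collinear ∩ AD ⟂ CE]
   → D = (519/65, 343/65)
3. B_x = 18  [B is the reflection of E across C]
4. B_y = 11  [B is the reflection of E across C]
   → B = (18, 11)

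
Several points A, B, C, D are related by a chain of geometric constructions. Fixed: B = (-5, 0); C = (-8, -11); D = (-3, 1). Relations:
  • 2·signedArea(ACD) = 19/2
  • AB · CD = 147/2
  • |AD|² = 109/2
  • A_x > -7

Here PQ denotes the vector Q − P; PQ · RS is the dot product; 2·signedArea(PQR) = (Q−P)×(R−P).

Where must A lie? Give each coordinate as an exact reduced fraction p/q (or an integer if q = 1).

1. A_x = -13/2  [2·signedArea(ACD) = 19/2 ∩ AB · CD = 147/2]
2. A_y = -11/2  [2·signedArea(ACD) = 19/2 ∩ AB · CD = 147/2]
   → A = (-13/2, -11/2)

A = (-13/2, -11/2)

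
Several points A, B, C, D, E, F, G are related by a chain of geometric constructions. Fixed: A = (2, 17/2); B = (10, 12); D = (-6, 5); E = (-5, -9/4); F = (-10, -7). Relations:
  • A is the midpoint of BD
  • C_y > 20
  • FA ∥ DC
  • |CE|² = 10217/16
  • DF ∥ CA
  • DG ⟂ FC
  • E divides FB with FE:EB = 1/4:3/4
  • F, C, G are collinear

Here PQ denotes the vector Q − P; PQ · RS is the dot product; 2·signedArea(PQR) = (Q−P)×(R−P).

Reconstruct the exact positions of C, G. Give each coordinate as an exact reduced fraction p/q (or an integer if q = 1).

C = (6, 41/2)
G = (-15274/4049, 14997/4049)

1. C_x = 6  [DF ∥ CA ∩ FA ∥ DC]
2. C_y = 41/2  [DF ∥ CA ∩ FA ∥ DC]
   → C = (6, 41/2)
3. G_x = -15274/4049  [F, C, G are collinear ∩ DG ⟂ FC]
4. G_y = 14997/4049  [F, C, G are collinear ∩ DG ⟂ FC]
   → G = (-15274/4049, 14997/4049)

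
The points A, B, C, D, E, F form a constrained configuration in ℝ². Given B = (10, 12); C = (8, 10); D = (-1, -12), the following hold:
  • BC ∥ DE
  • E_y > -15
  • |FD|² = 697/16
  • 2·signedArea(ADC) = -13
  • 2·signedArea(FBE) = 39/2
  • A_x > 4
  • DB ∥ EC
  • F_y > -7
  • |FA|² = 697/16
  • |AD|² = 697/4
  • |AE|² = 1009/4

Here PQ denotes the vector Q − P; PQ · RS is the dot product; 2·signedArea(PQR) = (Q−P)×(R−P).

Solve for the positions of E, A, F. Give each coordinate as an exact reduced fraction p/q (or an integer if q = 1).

A = (9/2, 0)
E = (-3, -14)
F = (7/4, -6)

1. E_x = -3  [DB ∥ EC ∩ BC ∥ DE]
2. E_y = -14  [DB ∥ EC ∩ BC ∥ DE]
   → E = (-3, -14)
3. A_x = 9/2  [line -22·x + 9·y + 99 = 0 ∩ |AE|² = 1009/4]
4. A_y = 0  [line -22·x + 9·y + 99 = 0 ∩ |AE|² = 1009/4]
   → A = (9/2, 0)
5. F_x = 7/4  [line 26·x + -13·y + -247/2 = 0 ∩ |FD|² = 697/16]
6. F_y = -6  [line 26·x + -13·y + -247/2 = 0 ∩ |FD|² = 697/16]
   → F = (7/4, -6)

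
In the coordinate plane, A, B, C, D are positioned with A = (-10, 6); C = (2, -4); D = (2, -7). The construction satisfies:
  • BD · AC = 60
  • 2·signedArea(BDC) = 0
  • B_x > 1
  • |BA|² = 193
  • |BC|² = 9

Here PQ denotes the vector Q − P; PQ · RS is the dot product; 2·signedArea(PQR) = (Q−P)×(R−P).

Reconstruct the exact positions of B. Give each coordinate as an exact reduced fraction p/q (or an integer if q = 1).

1. B_x = 2  [2·signedArea(BDC) = 0 ∩ BD · AC = 60]
2. B_y = -1  [2·signedArea(BDC) = 0 ∩ BD · AC = 60]
   → B = (2, -1)

B = (2, -1)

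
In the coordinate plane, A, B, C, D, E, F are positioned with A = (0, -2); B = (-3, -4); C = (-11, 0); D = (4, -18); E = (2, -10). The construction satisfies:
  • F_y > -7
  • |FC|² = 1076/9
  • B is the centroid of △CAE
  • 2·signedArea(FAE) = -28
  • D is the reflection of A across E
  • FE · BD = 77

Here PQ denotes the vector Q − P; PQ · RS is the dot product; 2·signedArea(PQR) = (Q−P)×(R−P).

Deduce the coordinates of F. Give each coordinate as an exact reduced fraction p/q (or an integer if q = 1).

1. F_x = -7/3  [FE · BD = 77 ∩ 2·signedArea(FAE) = -28]
2. F_y = -20/3  [FE · BD = 77 ∩ 2·signedArea(FAE) = -28]
   → F = (-7/3, -20/3)

F = (-7/3, -20/3)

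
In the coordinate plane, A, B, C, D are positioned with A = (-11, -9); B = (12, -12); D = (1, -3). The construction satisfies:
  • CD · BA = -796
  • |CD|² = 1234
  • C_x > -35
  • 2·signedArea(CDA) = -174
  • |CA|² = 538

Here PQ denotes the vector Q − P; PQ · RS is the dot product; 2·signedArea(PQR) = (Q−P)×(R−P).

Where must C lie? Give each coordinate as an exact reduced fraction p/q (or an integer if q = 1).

1. C_x = -34  [2·signedArea(CDA) = -174 ∩ CD · BA = -796]
2. C_y = -6  [2·signedArea(CDA) = -174 ∩ CD · BA = -796]
   → C = (-34, -6)

C = (-34, -6)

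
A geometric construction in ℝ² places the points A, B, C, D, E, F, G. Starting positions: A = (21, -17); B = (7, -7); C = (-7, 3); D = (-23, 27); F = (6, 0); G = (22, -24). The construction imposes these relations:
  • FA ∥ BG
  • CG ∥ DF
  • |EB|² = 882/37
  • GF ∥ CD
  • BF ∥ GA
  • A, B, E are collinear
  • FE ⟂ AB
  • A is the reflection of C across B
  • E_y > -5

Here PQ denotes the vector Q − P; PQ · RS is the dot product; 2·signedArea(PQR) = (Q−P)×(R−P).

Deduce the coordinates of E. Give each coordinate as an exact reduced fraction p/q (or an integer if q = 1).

E = (112/37, -154/37)

1. E_x = 112/37  [A, B, E are collinear ∩ FE ⟂ AB]
2. E_y = -154/37  [A, B, E are collinear ∩ FE ⟂ AB]
   → E = (112/37, -154/37)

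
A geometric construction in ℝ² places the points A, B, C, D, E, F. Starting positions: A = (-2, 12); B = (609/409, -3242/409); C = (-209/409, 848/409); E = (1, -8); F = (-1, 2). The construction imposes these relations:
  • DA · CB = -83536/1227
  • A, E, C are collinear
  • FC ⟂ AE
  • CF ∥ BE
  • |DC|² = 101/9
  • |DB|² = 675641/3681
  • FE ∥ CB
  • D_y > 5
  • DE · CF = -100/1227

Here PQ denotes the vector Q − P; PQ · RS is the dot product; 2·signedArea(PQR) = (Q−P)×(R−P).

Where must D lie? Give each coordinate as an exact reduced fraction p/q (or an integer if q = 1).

D = (-1436/1227, 6574/1227)

1. D_x = -1436/1227  [DE · CF = -100/1227 ∩ DA · CB = -83536/1227]
2. D_y = 6574/1227  [DE · CF = -100/1227 ∩ DA · CB = -83536/1227]
   → D = (-1436/1227, 6574/1227)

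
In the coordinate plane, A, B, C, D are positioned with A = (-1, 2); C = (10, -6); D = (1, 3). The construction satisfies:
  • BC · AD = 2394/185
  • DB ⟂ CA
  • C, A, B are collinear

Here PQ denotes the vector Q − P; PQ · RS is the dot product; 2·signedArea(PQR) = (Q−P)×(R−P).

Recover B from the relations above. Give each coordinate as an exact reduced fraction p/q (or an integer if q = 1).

1. B_x = -31/185  [C, A, B are collinear ∩ DB ⟂ CA]
2. B_y = 258/185  [C, A, B are collinear ∩ DB ⟂ CA]
   → B = (-31/185, 258/185)

B = (-31/185, 258/185)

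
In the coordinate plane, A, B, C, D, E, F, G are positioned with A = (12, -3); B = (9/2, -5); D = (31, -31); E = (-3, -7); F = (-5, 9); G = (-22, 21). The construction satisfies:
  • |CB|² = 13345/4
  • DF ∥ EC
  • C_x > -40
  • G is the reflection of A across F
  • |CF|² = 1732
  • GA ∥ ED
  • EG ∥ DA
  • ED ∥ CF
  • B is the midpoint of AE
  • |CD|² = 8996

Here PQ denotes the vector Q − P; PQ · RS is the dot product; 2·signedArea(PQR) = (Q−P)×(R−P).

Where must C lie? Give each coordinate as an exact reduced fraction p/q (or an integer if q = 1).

C = (-39, 33)

1. C_x = -39  [ED ∥ CF ∩ DF ∥ EC]
2. C_y = 33  [ED ∥ CF ∩ DF ∥ EC]
   → C = (-39, 33)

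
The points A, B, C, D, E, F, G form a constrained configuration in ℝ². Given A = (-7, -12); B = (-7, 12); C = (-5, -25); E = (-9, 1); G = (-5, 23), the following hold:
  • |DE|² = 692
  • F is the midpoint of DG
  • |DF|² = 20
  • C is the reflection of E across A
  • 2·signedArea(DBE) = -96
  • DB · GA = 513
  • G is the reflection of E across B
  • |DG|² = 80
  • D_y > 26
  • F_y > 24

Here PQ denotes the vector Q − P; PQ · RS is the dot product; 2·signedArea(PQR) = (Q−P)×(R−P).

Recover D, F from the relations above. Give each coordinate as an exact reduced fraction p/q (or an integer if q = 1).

1. D_x = -13  [DB · GA = 513 ∩ 2·signedArea(DBE) = -96]
2. D_y = 27  [DB · GA = 513 ∩ 2·signedArea(DBE) = -96]
   → D = (-13, 27)
3. F_x = -9  [F is the midpoint of DG]
4. F_y = 25  [F is the midpoint of DG]
   → F = (-9, 25)

D = (-13, 27)
F = (-9, 25)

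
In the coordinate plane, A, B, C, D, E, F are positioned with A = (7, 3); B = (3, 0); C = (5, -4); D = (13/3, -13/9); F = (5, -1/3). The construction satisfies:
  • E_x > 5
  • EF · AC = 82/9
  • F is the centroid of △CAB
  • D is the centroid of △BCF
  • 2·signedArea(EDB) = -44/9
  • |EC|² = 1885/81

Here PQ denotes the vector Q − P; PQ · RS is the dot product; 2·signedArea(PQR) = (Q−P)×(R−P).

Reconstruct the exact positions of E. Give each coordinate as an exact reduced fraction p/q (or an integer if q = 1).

E = (17/3, 7/9)

1. E_x = 17/3  [2·signedArea(EDB) = -44/9 ∩ EF · AC = 82/9]
2. E_y = 7/9  [2·signedArea(EDB) = -44/9 ∩ EF · AC = 82/9]
   → E = (17/3, 7/9)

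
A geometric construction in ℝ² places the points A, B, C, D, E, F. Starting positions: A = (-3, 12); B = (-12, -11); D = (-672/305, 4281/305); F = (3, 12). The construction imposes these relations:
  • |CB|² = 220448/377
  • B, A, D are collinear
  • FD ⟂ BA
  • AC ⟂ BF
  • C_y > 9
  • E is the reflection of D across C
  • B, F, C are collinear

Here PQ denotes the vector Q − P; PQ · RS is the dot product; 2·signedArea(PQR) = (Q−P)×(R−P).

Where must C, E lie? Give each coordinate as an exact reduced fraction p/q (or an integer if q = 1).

C = (456/377, 3489/377)
E = (531504/114985, 514353/114985)

1. C_x = 456/377  [B, F, C are collinear ∩ AC ⟂ BF]
2. C_y = 3489/377  [B, F, C are collinear ∩ AC ⟂ BF]
   → C = (456/377, 3489/377)
3. E_x = 531504/114985  [E is the reflection of D across C]
4. E_y = 514353/114985  [E is the reflection of D across C]
   → E = (531504/114985, 514353/114985)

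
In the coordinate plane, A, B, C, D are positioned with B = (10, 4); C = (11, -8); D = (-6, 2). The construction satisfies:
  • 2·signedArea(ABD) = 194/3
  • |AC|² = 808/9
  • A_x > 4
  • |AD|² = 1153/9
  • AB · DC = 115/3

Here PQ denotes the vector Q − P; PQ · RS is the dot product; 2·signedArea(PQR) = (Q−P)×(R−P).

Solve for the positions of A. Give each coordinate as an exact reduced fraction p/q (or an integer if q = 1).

1. A_x = 5  [AB · DC = 115/3 ∩ 2·signedArea(ABD) = 194/3]
2. A_y = -2/3  [AB · DC = 115/3 ∩ 2·signedArea(ABD) = 194/3]
   → A = (5, -2/3)

A = (5, -2/3)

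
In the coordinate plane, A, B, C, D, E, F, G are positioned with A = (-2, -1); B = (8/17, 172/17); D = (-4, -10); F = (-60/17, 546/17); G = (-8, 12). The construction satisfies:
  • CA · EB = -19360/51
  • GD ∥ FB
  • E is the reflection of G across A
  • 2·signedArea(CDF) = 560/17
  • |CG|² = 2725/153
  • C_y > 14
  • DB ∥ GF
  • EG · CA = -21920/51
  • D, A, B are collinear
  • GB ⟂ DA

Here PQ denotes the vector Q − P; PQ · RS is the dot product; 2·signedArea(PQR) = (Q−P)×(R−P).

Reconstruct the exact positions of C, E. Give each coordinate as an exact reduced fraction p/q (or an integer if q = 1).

C = (-230/51, 733/51)
E = (4, -14)

1. C_x = -230/51  [line -716/17·x + 8/17·y + -3344/17 = 0 ∩ |CG|² = 2725/153]
2. C_y = 733/51  [line -716/17·x + 8/17·y + -3344/17 = 0 ∩ |CG|² = 2725/153]
   → C = (-230/51, 733/51)
3. E_x = 4  [E is the reflection of G across A]
4. E_y = -14  [E is the reflection of G across A]
   → E = (4, -14)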